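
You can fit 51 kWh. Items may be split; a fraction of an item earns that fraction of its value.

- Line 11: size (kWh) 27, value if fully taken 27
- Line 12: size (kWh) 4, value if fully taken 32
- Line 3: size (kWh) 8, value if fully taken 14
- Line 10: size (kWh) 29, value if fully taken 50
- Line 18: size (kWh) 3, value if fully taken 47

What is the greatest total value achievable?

150

Sort by value density: Line 18 47/3≈15.7, Line 12 32/4≈8, Line 3 14/8≈1.75, Line 10 50/29≈1.72, Line 11 27/27≈1.
Line 18: take in full, 3 kWh for value 47 — 48 left.
Take all of Line 12 (4 kWh, value 32) — 44 kWh left.
Take all of Line 3 (8 kWh, value 14) — 36 kWh left.
Take all of Line 10 (29 kWh, value 50) — 7 kWh left.
Only 7 kWh remain; take 7/27 of Line 11 for value 27×7/27 = 7.
Total value = 150.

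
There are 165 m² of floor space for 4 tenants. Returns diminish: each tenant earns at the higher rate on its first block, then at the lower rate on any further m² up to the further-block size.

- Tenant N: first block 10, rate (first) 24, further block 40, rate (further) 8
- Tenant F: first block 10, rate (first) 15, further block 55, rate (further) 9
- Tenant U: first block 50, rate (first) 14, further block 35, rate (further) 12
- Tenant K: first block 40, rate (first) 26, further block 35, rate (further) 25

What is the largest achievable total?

3245

Order all 8 blocks by rate: Tenant K/first 26 > Tenant K/second 25 > Tenant N/first 24 > Tenant F/first 15 > Tenant U/first 14 > Tenant U/second 12 > Tenant F/second 9 > Tenant N/second 8.
Fill Tenant K first block (40 at 26) — 125 left.
Tenant K/second (25): +35 — 90 left.
Fill Tenant N first block (10 at 24) — 80 left.
Fill Tenant F first block (10 at 15) — 70 left.
Tenant U/first (14): +50 — 20 left.
Tenant U second at 12: only 20 left, fill 20.
Total = 26×40 + 25×35 + 24×10 + 15×10 + 14×50 + 12×20 = 3245.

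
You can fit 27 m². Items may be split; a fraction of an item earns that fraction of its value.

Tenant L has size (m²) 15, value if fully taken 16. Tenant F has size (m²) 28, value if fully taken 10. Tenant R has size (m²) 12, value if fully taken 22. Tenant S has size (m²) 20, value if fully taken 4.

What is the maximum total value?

38

Best value per unit of size first: Tenant R 22/12≈1.83, Tenant L 16/15≈1.07, Tenant F 10/28≈0.357, Tenant S 4/20≈0.2.
Take all of Tenant R (12 m², value 22) → 15 m² left.
Take all of Tenant L (15 m², value 16) → 0 m² left.
Total value = 38.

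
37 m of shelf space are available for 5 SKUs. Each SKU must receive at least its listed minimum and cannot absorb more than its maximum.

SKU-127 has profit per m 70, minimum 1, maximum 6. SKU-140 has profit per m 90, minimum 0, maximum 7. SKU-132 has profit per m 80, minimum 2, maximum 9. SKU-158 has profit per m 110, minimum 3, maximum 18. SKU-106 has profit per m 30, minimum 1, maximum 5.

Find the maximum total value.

3500

Meeting every minimum uses 1+0+2+3+1 = 7 m, leaving 30.
Rank by profit per m: SKU-158 110 > SKU-140 90 > SKU-132 80 > SKU-127 70 > SKU-106 30.
SKU-158 takes 15 more to reach its cap of 18 → 15 left.
SKU-140 takes 7 more to reach its cap of 7 → 8 left.
SKU-132 takes 7 more to reach its cap of 9 → 1 left.
Only 1 left; SKU-127 takes them to reach 2.
Total = 70×2 + 90×7 + 80×9 + 110×18 + 30×1 = 3500.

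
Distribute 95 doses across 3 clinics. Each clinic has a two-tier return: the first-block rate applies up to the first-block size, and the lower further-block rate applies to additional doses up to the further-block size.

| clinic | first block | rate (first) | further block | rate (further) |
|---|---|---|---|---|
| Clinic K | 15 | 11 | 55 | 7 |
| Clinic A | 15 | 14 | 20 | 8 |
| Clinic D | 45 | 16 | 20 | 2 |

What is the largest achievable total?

Treat each block as its own option and order by rate: Clinic D/tier1 16 > Clinic A/tier1 14 > Clinic K/tier1 11 > Clinic A/tier2 8 > Clinic K/tier2 7 > Clinic D/tier2 2.
Clinic D/tier1 (16): +45 ; 50 left.
Fill Clinic A tier1 block (15 at 14) ; 35 left.
Clinic K/tier1 (11): +15 ; 20 left.
Clinic A tier2 at 8: fill all 20 ; 0 left.
Total = 16×45 + 14×15 + 11×15 + 8×20 = 1255.

1255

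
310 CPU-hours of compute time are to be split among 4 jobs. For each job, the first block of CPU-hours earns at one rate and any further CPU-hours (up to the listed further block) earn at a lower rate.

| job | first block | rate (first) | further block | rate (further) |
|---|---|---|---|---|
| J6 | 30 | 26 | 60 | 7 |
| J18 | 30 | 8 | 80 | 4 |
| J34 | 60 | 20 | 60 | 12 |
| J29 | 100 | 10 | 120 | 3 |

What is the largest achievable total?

Order all 8 blocks by rate: J6/T1 26 > J34/T1 20 > J34/T2 12 > J29/T1 10 > J18/T1 8 > J6/T2 7 > J18/T2 4 > J29/T2 3.
J6 T1 at 26: fill all 30 — 280 left.
J34 T1 at 20: fill all 60 — 220 left.
J34 T2 at 12: fill all 60 — 160 left.
J29/T1 (10): +100 — 60 left.
Fill J18 T1 block (30 at 8) — 30 left.
J6 T2 at 7: only 30 left, fill 30.
Total = 26×30 + 20×60 + 12×60 + 10×100 + 8×30 + 7×30 = 4150.

4150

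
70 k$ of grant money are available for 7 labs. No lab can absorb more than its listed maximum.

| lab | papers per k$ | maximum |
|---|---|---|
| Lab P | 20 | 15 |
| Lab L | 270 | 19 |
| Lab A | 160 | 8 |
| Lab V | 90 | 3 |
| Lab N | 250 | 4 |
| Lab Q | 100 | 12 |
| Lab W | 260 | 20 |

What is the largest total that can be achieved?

Order the labs by papers per k$: Lab L 270 > Lab W 260 > Lab N 250 > Lab A 160 > Lab Q 100 > Lab V 90 > Lab P 20.
Lab L: +19 to 19 (cap) — 51 left.
Give Lab W 20 to hit its cap of 20 — 31 left.
Give Lab N 4 to hit its cap of 4 — 27 left.
Lab A: +8 to 8 (cap) — 19 left.
Give Lab Q 12 to hit its cap of 12 — 7 left.
Lab V: +3 to 3 (cap) — 4 left.
Lab P: +4 (room for 15) → 4. Pool exhausted.
Total = 20×4 + 270×19 + 160×8 + 90×3 + 250×4 + 100×12 + 260×20 = 14160.

14160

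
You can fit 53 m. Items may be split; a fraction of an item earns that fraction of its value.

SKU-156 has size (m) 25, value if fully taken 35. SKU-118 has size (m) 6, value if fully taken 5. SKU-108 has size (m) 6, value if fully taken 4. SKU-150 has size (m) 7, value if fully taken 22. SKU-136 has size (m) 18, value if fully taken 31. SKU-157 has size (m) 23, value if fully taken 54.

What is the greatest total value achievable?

Best value per unit of size first: SKU-150 22/7≈3.14, SKU-157 54/23≈2.35, SKU-136 31/18≈1.72, SKU-156 35/25≈1.4, SKU-118 5/6≈0.833, SKU-108 4/6≈0.667.
SKU-150: take in full, 7 m for value 22 ; 46 left.
All 23 m of SKU-157 fit (value 54) ; 23 remain.
Take all of SKU-136 (18 m, value 31) ; 5 m left.
5 m left: a 5/25 share of SKU-156 gives 35×5/25 = 7.
Total value = 114.

114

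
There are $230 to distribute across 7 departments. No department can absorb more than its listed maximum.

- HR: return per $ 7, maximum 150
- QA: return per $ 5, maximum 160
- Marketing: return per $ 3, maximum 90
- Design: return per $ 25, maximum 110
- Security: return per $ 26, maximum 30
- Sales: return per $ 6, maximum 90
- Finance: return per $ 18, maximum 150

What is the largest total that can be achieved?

Rank by return per $: Security 26 > Design 25 > Finance 18 > HR 7 > Sales 6 > QA 5 > Marketing 3.
Security takes 30 to reach its cap of 30 ; 200 left.
Give Design 110 to hit its cap of 110 ; 90 left.
Finance: +90 (room for 150) → 90. Pool exhausted.
Total = 25×110 + 26×30 + 18×90 = 5150.

5150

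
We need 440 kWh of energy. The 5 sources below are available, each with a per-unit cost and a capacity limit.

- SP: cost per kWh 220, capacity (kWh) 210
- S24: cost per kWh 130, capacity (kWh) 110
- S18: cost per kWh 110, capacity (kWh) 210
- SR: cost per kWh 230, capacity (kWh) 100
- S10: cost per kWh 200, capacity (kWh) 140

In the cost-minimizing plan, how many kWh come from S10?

Cheapest first:
Take 210 from S18 at 110 → need 230 more.
S24 at 130: take all 110 kWh → 120 still needed.
S10 (200): take the remaining 120 → done.
SP, SR: unused.

120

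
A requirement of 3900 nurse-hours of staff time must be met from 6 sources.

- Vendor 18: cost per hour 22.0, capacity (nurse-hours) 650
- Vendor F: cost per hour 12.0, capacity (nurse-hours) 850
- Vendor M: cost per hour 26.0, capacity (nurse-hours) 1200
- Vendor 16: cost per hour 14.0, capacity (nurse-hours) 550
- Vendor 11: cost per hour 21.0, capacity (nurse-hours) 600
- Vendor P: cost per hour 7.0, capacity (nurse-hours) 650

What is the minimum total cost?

64950

Use sources in increasing cost order.
Vendor P (7.0): use full 650 — 3250 nurse-hours to go.
Take 850 from Vendor F at 12.0 — need 2400 more.
Take 550 from Vendor 16 at 14.0 — need 1850 more.
Vendor 11 (21.0): use full 600 — 1250 nurse-hours to go.
Take 650 from Vendor 18 at 22.0 — need 600 more.
Take 600 from Vendor M at 26.0 to finish.
Cost = 650×7.0 + 850×12.0 + 550×14.0 + 600×21.0 + 650×22.0 + 600×26.0 = 64950.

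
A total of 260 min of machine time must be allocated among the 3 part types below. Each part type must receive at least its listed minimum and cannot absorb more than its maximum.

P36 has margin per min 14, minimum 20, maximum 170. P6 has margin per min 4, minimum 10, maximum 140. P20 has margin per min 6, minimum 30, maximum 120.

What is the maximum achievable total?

Meeting every minimum uses 20+10+30 = 60 min, leaving 200.
Order the part types by margin per min: P36 14 > P20 6 > P6 4.
P36: +150 to 170 (cap) ; 50 left.
Only 50 left; P20 takes them to reach 80.
Total = 14×170 + 4×10 + 6×80 = 2900.

2900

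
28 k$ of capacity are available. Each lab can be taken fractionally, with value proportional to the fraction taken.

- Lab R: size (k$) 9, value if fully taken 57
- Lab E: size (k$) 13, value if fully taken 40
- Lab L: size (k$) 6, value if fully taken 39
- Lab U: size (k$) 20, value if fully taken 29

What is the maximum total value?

136

Sort by value density: Lab L 39/6≈6.5, Lab R 57/9≈6.33, Lab E 40/13≈3.08, Lab U 29/20≈1.45.
Lab L: take in full, 6 k$ for value 39 ; 22 left.
Lab R: take in full, 9 k$ for value 57 ; 13 left.
All 13 k$ of Lab E fit (value 40) ; 0 remain.
Total value = 136.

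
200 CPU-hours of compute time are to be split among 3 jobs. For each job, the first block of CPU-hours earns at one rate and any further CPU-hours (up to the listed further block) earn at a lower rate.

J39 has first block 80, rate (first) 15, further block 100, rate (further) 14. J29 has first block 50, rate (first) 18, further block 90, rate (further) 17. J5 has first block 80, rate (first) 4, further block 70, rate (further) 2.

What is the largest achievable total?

Order all 6 blocks by rate: J29/tier1 18 > J29/tier2 17 > J39/tier1 15 > J39/tier2 14 > J5/tier1 4 > J5/tier2 2.
J29 tier1 at 18: fill all 50 ; 150 left.
J29/tier2 (17): +90 ; 60 left.
J39/tier1: +60 of 80 at 15; pool empty.
Total = 18×50 + 17×90 + 15×60 = 3330.

3330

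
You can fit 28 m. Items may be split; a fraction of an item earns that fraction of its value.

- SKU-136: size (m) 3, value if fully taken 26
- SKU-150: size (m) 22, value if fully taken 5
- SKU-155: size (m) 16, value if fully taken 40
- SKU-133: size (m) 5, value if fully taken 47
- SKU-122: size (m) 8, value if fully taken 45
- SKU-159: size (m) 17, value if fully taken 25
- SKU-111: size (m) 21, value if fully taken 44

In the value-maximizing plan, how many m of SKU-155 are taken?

Best value per unit of size first: SKU-133 47/5≈9.4, SKU-136 26/3≈8.67, SKU-122 45/8≈5.62, SKU-155 40/16≈2.5, SKU-111 44/21≈2.1, SKU-159 25/17≈1.47, SKU-150 5/22≈0.227.
Take all of SKU-133 (5 m, value 47) ; 23 m left.
All 3 m of SKU-136 fit (value 26) ; 20 remain.
SKU-122: take in full, 8 m for value 45 ; 12 left.
Only 12 m remain; take 12/16 of SKU-155 for value 40×12/16 = 30.

12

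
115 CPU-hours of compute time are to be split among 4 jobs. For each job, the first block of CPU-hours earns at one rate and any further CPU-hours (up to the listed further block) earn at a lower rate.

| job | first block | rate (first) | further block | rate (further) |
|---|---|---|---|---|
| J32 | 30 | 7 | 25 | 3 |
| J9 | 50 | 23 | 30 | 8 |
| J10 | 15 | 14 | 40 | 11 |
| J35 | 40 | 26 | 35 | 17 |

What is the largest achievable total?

Rank every tier by rate: J35/first 26 > J9/first 23 > J35/second 17 > J10/first 14 > J10/second 11 > J9/second 8 > J32/first 7 > J32/second 3.
J35/first (26): +40 → 75 left.
J9/first (23): +50 → 25 left.
25 remain; put them into J35 second at 17.
Total = 26×40 + 23×50 + 17×25 = 2615.

2615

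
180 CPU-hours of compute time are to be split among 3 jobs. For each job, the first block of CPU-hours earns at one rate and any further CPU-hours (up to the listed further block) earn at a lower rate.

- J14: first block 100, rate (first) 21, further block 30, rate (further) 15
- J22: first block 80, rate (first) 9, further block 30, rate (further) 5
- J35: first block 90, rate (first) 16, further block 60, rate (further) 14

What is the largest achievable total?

3380

Order all 6 blocks by rate: J14/first 21 > J35/first 16 > J14/second 15 > J35/second 14 > J22/first 9 > J22/second 5.
J14/first (21): +100 — 80 left.
J35/first: +80 of 90 at 16; pool empty.
Total = 21×100 + 16×80 = 3380.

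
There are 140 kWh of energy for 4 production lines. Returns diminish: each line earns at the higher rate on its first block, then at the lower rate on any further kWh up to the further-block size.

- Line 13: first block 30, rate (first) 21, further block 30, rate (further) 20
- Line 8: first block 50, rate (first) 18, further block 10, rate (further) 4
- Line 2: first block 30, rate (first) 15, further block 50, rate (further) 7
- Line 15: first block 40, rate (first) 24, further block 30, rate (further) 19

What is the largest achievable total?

2940

Treat each block as its own option and order by rate: Line 15/first 24 > Line 13/first 21 > Line 13/second 20 > Line 15/second 19 > Line 8/first 18 > Line 2/first 15 > Line 2/second 7 > Line 8/second 4.
Line 15 first at 24: fill all 40 → 100 left.
Line 13 first at 21: fill all 30 → 70 left.
Line 13/second (20): +30 → 40 left.
Line 15 second at 19: fill all 30 → 10 left.
Line 8/first: +10 of 50 at 18; pool empty.
Total = 24×40 + 21×30 + 20×30 + 19×30 + 18×10 = 2940.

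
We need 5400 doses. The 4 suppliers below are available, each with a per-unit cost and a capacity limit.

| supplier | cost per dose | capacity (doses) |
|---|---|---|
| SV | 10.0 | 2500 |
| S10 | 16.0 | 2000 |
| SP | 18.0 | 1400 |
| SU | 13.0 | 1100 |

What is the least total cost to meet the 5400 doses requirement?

68100

Cheapest first:
SV (10.0): use full 2500 ; 2900 doses to go.
Take 1100 from SU at 13.0 ; need 1800 more.
Take 1800 from S10 at 16.0 to finish.
SP: unused.
Cost = 2500×10.0 + 1100×13.0 + 1800×16.0 = 68100.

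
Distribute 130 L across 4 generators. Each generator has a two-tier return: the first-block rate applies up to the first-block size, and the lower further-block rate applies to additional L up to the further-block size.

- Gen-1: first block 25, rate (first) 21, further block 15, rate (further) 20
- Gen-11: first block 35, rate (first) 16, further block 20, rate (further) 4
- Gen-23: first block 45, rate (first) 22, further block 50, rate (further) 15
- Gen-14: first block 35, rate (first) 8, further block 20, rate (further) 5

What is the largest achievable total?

2525

Treat each block as its own option and order by rate: Gen-23/T1 22 > Gen-1/T1 21 > Gen-1/T2 20 > Gen-11/T1 16 > Gen-23/T2 15 > Gen-14/T1 8 > Gen-14/T2 5 > Gen-11/T2 4.
Fill Gen-23 T1 block (45 at 22) — 85 left.
Gen-1/T1 (21): +25 — 60 left.
Gen-1/T2 (20): +15 — 45 left.
Gen-11 T1 at 16: fill all 35 — 10 left.
Gen-23 T2 at 15: only 10 left, fill 10.
Total = 22×45 + 21×25 + 20×15 + 16×35 + 15×10 = 2525.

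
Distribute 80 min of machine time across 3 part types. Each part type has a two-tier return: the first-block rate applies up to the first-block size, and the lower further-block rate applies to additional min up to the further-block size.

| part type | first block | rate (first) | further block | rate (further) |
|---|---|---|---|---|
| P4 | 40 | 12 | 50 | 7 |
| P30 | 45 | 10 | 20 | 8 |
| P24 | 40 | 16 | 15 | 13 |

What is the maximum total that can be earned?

1135

Treat each block as its own option and order by rate: P24/tier1 16 > P24/tier2 13 > P4/tier1 12 > P30/tier1 10 > P30/tier2 8 > P4/tier2 7.
P24 tier1 at 16: fill all 40 ; 40 left.
P24/tier2 (13): +15 ; 25 left.
P4 tier1 at 12: only 25 left, fill 25.
Total = 16×40 + 13×15 + 12×25 = 1135.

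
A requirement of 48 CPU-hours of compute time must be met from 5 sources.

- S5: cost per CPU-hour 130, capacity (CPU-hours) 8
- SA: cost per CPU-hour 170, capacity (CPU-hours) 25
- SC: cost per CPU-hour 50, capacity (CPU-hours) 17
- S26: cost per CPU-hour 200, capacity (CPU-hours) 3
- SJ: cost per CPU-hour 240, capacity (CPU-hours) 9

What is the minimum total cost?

5800

Use sources in increasing cost order.
Take 17 from SC at 50 ; need 31 more.
Take 8 from S5 at 130 ; need 23 more.
SA at 170: take 23 of its 25 ; requirement met.
S26, SJ: unused.
Cost = 17×50 + 8×130 + 23×170 = 5800.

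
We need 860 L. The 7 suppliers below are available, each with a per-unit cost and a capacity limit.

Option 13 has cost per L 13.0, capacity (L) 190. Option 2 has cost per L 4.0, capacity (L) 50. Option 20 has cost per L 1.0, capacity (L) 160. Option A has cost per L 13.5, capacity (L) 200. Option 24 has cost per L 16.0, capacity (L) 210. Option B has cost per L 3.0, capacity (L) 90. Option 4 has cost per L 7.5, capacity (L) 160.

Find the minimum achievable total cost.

7160

Cheapest first:
Take 160 from Option 20 at 1.0 ; need 700 more.
Take 90 from Option B at 3.0 ; need 610 more.
Option 2 (4.0): use full 50 ; 560 L to go.
Take 160 from Option 4 at 7.5 ; need 400 more.
Option 13 (13.0): use full 190 ; 210 L to go.
Option A (13.5): use full 200 ; 10 L to go.
Take 10 from Option 24 at 16.0 to finish.
Cost = 160×1.0 + 90×3.0 + 50×4.0 + 160×7.5 + 190×13.0 + 200×13.5 + 10×16.0 = 7160.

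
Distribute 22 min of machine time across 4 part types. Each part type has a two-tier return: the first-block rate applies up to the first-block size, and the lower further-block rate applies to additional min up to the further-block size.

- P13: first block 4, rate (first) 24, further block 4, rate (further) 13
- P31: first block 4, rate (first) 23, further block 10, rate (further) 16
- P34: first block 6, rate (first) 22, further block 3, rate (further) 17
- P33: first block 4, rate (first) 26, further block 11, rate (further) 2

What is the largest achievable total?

491

Rank every tier by rate: P33/tier1 26 > P13/tier1 24 > P31/tier1 23 > P34/tier1 22 > P34/tier2 17 > P31/tier2 16 > P13/tier2 13 > P33/tier2 2.
P33/tier1 (26): +4 → 18 left.
Fill P13 tier1 block (4 at 24) → 14 left.
P31 tier1 at 23: fill all 4 → 10 left.
Fill P34 tier1 block (6 at 22) → 4 left.
Fill P34 tier2 block (3 at 17) → 1 left.
P31 tier2 at 16: only 1 left, fill 1.
Total = 26×4 + 24×4 + 23×4 + 22×6 + 17×3 + 16×1 = 491.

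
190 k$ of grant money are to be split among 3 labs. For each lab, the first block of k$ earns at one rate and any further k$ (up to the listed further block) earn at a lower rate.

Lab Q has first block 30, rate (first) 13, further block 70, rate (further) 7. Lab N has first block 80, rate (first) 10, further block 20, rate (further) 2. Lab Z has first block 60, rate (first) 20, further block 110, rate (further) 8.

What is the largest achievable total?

2550

Order all 6 blocks by rate: Lab Z/tier1 20 > Lab Q/tier1 13 > Lab N/tier1 10 > Lab Z/tier2 8 > Lab Q/tier2 7 > Lab N/tier2 2.
Lab Z tier1 at 20: fill all 60 ; 130 left.
Lab Q tier1 at 13: fill all 30 ; 100 left.
Lab N/tier1 (10): +80 ; 20 left.
20 remain; put them into Lab Z tier2 at 8.
Total = 20×60 + 13×30 + 10×80 + 8×20 = 2550.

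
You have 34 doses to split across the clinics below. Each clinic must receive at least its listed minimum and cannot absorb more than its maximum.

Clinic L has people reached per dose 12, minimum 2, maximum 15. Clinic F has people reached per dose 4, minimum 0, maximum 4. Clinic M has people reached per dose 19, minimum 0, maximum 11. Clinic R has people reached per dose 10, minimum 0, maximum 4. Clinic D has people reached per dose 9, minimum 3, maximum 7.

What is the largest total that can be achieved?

Meeting every minimum uses 2+0+0+0+3 = 5 doses, leaving 29.
Order the clinics by people reached per dose: Clinic M 19 > Clinic L 12 > Clinic R 10 > Clinic D 9 > Clinic F 4.
Give Clinic M 11 more to hit its cap of 11 — 18 left.
Give Clinic L 13 more to hit its cap of 15 — 5 left.
Give Clinic R 4 more to hit its cap of 4 — 1 left.
Only 1 left; Clinic D takes them to reach 4.
Total = 12×15 + 19×11 + 10×4 + 9×4 = 465.

465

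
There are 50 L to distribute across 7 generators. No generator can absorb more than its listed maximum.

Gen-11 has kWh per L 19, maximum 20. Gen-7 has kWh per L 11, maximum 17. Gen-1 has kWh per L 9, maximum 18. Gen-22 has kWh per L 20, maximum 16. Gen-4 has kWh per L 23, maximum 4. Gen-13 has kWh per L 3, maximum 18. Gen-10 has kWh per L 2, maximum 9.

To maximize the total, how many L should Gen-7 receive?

Rank by kWh per L: Gen-4 23 > Gen-22 20 > Gen-11 19 > Gen-7 11 > Gen-1 9 > Gen-13 3 > Gen-10 2.
Gen-4 takes 4 to reach its cap of 4 — 46 left.
Gen-22: +16 to 16 (cap) — 30 left.
Give Gen-11 20 to hit its cap of 20 — 10 left.
Gen-7: +10 (room for 17) → 10. Pool exhausted.

10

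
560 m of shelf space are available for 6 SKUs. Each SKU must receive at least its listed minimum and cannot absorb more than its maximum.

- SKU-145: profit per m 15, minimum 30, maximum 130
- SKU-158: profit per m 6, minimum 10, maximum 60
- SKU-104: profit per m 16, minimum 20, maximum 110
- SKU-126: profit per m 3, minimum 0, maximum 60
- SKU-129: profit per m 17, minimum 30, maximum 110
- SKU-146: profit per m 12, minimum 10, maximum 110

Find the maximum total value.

7380

Meeting every minimum uses 30+10+20+0+30+10 = 100 m, leaving 460.
Rank by profit per m: SKU-129 17 > SKU-104 16 > SKU-145 15 > SKU-146 12 > SKU-158 6 > SKU-126 3.
SKU-129: +80 to 110 (cap) — 380 left.
SKU-104: +90 to 110 (cap) — 290 left.
Give SKU-145 100 more to hit its cap of 130 — 190 left.
Give SKU-146 100 more to hit its cap of 110 — 90 left.
Give SKU-158 50 more to hit its cap of 60 — 40 left.
Only 40 left; SKU-126 takes them to reach 40.
Total = 15×130 + 6×60 + 16×110 + 3×40 + 17×110 + 12×110 = 7380.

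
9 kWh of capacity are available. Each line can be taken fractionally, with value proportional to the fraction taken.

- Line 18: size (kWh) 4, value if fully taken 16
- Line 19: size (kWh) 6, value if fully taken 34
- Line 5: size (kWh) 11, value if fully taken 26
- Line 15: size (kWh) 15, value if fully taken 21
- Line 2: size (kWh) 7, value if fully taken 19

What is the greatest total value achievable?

Rank by value-to-size ratio: Line 19 34/6≈5.67, Line 18 16/4≈4, Line 2 19/7≈2.71, Line 5 26/11≈2.36, Line 15 21/15≈1.4.
Take all of Line 19 (6 kWh, value 34) ; 3 kWh left.
Fill the last 3 kWh with part of Line 18: 3/4 of it earns 12.
Total value = 46.

46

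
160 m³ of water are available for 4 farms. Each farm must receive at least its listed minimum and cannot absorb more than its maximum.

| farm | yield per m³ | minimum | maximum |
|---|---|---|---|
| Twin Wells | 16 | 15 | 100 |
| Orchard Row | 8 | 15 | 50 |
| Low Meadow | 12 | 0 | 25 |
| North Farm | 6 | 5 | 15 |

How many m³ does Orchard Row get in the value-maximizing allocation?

30

Meeting every minimum uses 15+15+0+5 = 35 m³, leaving 125.
Order the farms by yield per m³: Twin Wells 16 > Low Meadow 12 > Orchard Row 8 > North Farm 6.
Twin Wells takes 85 more to reach its cap of 100 — 40 left.
Give Low Meadow 25 more to hit its cap of 25 — 15 left.
Only 15 left; Orchard Row takes them to reach 30.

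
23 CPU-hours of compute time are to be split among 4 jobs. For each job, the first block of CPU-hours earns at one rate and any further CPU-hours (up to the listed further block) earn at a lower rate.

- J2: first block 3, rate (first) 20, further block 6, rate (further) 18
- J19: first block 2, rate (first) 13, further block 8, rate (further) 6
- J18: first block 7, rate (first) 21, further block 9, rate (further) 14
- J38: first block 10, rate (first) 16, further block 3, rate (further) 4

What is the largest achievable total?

427

Rank every tier by rate: J18/T1 21 > J2/T1 20 > J2/T2 18 > J38/T1 16 > J18/T2 14 > J19/T1 13 > J19/T2 6 > J38/T2 4.
J18 T1 at 21: fill all 7 → 16 left.
Fill J2 T1 block (3 at 20) → 13 left.
J2 T2 at 18: fill all 6 → 7 left.
J38 T1 at 16: only 7 left, fill 7.
Total = 21×7 + 20×3 + 18×6 + 16×7 = 427.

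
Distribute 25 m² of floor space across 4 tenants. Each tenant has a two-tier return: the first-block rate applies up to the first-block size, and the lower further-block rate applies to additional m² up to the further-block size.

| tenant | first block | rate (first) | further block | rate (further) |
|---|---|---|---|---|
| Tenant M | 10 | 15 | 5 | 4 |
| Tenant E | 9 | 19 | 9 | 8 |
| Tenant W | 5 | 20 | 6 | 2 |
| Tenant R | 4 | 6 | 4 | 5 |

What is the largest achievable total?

Treat each block as its own option and order by rate: Tenant W/tier1 20 > Tenant E/tier1 19 > Tenant M/tier1 15 > Tenant E/tier2 8 > Tenant R/tier1 6 > Tenant R/tier2 5 > Tenant M/tier2 4 > Tenant W/tier2 2.
Tenant W/tier1 (20): +5 → 20 left.
Tenant E/tier1 (19): +9 → 11 left.
Tenant M/tier1 (15): +10 → 1 left.
Tenant E tier2 at 8: only 1 left, fill 1.
Total = 20×5 + 19×9 + 15×10 + 8×1 = 429.

429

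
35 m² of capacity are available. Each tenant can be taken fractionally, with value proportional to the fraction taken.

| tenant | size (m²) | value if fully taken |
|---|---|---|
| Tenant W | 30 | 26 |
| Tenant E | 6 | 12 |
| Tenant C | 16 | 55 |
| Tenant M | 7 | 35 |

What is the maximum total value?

Sort by value density: Tenant M 35/7≈5, Tenant C 55/16≈3.44, Tenant E 12/6≈2, Tenant W 26/30≈0.867.
Tenant M: take in full, 7 m² for value 35 → 28 left.
All 16 m² of Tenant C fit (value 55) → 12 remain.
All 6 m² of Tenant E fit (value 12) → 6 remain.
Only 6 m² remain; take 6/30 of Tenant W for value 26×6/30 = 5.2.
Total value = 107.2.

107.2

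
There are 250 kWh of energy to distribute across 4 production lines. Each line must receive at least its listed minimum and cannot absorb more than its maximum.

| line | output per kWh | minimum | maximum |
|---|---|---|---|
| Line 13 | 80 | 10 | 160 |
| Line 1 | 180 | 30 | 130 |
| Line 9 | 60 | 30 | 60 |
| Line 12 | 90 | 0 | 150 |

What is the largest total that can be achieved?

Meeting every minimum uses 10+30+30+0 = 70 kWh, leaving 180.
Order the production lines by output per kWh: Line 1 180 > Line 12 90 > Line 13 80 > Line 9 60.
Line 1: +100 to 130 (cap) — 80 left.
Line 12 has room for 150 more but only 80 remain, so it gets 80.
Total = 80×10 + 180×130 + 60×30 + 90×80 = 33200.

33200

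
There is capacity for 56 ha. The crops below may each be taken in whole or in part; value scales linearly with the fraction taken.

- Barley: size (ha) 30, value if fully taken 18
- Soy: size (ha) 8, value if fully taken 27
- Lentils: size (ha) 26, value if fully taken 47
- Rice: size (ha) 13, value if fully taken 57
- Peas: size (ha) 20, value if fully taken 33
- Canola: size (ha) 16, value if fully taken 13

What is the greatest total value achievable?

145.85

Best value per unit of size first: Rice 57/13≈4.38, Soy 27/8≈3.38, Lentils 47/26≈1.81, Peas 33/20≈1.65, Canola 13/16≈0.812, Barley 18/30≈0.6.
Take all of Rice (13 ha, value 57) → 43 ha left.
Soy: take in full, 8 ha for value 27 → 35 left.
Lentils: take in full, 26 ha for value 47 → 9 left.
Fill the last 9 ha with part of Peas: 9/20 of it earns 14.85.
Total value = 145.85.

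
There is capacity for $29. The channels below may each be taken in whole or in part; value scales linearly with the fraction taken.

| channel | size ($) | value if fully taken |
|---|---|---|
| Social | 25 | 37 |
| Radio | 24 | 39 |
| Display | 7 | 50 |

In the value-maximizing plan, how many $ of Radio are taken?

22

Rank by value-to-size ratio: Display 50/7≈7.14, Radio 39/24≈1.62, Social 37/25≈1.48.
Display: take in full, 7 $ for value 50 ; 22 left.
Fill the last 22 $ with part of Radio: 22/24 of it earns 35.75.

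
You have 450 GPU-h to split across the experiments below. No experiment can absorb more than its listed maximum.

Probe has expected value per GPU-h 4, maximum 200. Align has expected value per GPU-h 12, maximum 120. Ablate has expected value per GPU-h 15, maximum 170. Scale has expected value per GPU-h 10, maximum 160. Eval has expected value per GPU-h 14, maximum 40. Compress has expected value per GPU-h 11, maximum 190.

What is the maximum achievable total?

Highest expected value per GPU-h first: Ablate 15 > Eval 14 > Align 12 > Compress 11 > Scale 10 > Probe 4.
Give Ablate 170 to hit its cap of 170 → 280 left.
Give Eval 40 to hit its cap of 40 → 240 left.
Align takes 120 to reach its cap of 120 → 120 left.
Only 120 left; Compress takes them to reach 120.
Total = 12×120 + 15×170 + 14×40 + 11×120 = 5870.

5870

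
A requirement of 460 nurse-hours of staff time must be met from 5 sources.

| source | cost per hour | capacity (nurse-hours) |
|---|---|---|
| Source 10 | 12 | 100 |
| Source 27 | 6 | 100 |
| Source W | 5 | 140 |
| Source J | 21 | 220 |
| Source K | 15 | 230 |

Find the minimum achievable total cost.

4300

Fill from the cheapest source first.
Take 140 from Source W at 5 ; need 320 more.
Take 100 from Source 27 at 6 ; need 220 more.
Source 10 (12): use full 100 ; 120 nurse-hours to go.
Source K at 15: take 120 of its 230 ; requirement met.
Source J: unused.
Cost = 140×5 + 100×6 + 100×12 + 120×15 = 4300.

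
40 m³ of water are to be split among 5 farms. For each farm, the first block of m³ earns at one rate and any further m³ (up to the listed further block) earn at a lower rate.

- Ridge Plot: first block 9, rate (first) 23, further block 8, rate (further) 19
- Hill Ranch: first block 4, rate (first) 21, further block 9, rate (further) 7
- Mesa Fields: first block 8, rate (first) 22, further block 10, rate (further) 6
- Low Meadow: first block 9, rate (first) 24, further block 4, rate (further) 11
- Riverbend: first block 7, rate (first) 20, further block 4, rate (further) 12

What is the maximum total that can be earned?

Rank every tier by rate: Low Meadow/tier1 24 > Ridge Plot/tier1 23 > Mesa Fields/tier1 22 > Hill Ranch/tier1 21 > Riverbend/tier1 20 > Ridge Plot/tier2 19 > Riverbend/tier2 12 > Low Meadow/tier2 11 > Hill Ranch/tier2 7 > Mesa Fields/tier2 6.
Low Meadow/tier1 (24): +9 — 31 left.
Ridge Plot/tier1 (23): +9 — 22 left.
Mesa Fields tier1 at 22: fill all 8 — 14 left.
Hill Ranch/tier1 (21): +4 — 10 left.
Riverbend tier1 at 20: fill all 7 — 3 left.
3 remain; put them into Ridge Plot tier2 at 19.
Total = 24×9 + 23×9 + 22×8 + 21×4 + 20×7 + 19×3 = 880.

880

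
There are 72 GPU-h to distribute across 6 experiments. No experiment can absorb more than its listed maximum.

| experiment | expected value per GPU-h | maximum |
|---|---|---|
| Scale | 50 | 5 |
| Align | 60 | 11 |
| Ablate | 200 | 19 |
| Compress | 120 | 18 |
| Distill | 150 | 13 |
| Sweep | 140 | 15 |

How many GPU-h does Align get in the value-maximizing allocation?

7

Highest expected value per GPU-h first: Ablate 200 > Distill 150 > Sweep 140 > Compress 120 > Align 60 > Scale 50.
Give Ablate 19 to hit its cap of 19 ; 53 left.
Give Distill 13 to hit its cap of 13 ; 40 left.
Sweep takes 15 to reach its cap of 15 ; 25 left.
Give Compress 18 to hit its cap of 18 ; 7 left.
Align has room for 11 but only 7 remain, so it gets 7.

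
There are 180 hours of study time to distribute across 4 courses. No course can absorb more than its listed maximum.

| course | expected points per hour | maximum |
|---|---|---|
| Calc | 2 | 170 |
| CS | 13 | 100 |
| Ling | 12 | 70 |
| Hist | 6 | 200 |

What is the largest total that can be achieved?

2200

Rank by expected points per hour: CS 13 > Ling 12 > Hist 6 > Calc 2.
CS: +100 to 100 (cap) ; 80 left.
Ling takes 70 to reach its cap of 70 ; 10 left.
Hist: +10 (room for 200) → 10. Pool exhausted.
Total = 13×100 + 12×70 + 6×10 = 2200.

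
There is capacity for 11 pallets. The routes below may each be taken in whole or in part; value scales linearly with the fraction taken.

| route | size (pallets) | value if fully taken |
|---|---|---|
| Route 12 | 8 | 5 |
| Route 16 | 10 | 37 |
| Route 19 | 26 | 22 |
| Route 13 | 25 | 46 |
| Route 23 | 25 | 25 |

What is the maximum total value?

38.84

Best value per unit of size first: Route 16 37/10≈3.7, Route 13 46/25≈1.84, Route 23 25/25≈1, Route 19 22/26≈0.846, Route 12 5/8≈0.625.
All 10 pallets of Route 16 fit (value 37) → 1 remain.
Fill the last 1 pallets with part of Route 13: 1/25 of it earns 1.84.
Total value = 38.84.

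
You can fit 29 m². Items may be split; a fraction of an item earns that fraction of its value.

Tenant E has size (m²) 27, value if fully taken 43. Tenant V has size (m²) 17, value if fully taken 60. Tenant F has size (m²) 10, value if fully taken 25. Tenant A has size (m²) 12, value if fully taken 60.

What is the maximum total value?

Sort by value density: Tenant A 60/12≈5, Tenant V 60/17≈3.53, Tenant F 25/10≈2.5, Tenant E 43/27≈1.59.
Tenant A: take in full, 12 m² for value 60 — 17 left.
Take all of Tenant V (17 m², value 60) — 0 m² left.
Total value = 120.

120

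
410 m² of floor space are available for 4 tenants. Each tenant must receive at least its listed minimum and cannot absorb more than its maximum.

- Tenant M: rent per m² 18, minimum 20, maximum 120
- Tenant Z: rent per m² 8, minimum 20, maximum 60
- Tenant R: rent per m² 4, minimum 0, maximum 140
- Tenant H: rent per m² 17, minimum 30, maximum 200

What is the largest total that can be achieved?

6160

Meeting every minimum uses 20+20+0+30 = 70 m², leaving 340.
Rank by rent per m²: Tenant M 18 > Tenant H 17 > Tenant Z 8 > Tenant R 4.
Tenant M takes 100 more to reach its cap of 120 → 240 left.
Tenant H: +170 to 200 (cap) → 70 left.
Tenant Z takes 40 more to reach its cap of 60 → 30 left.
Tenant R has room for 140 more but only 30 remain, so it gets 30.
Total = 18×120 + 8×60 + 4×30 + 17×200 = 6160.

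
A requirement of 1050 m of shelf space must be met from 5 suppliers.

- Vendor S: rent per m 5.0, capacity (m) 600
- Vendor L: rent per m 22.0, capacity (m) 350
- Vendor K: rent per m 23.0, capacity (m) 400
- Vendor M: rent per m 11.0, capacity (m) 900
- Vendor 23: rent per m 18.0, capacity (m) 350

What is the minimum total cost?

7950

Fill from the cheapest supplier first.
Take 600 from Vendor S at 5.0 → need 450 more.
Vendor M at 11.0: take 450 of its 900 → requirement met.
Vendor 23, Vendor L, Vendor K: unused.
Cost = 600×5.0 + 450×11.0 = 7950.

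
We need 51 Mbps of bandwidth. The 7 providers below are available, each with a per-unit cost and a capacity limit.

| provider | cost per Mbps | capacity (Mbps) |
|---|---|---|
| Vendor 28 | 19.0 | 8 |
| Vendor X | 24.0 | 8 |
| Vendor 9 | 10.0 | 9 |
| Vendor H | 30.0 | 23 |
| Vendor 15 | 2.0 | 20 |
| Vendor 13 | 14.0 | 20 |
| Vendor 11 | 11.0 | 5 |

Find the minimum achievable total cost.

423

Use providers in increasing cost order.
Take 20 from Vendor 15 at 2.0 ; need 31 more.
Take 9 from Vendor 9 at 10.0 ; need 22 more.
Vendor 11 (11.0): use full 5 ; 17 Mbps to go.
Take 17 from Vendor 13 at 14.0 to finish.
Vendor 28, Vendor X, Vendor H: unused.
Cost = 20×2.0 + 9×10.0 + 5×11.0 + 17×14.0 = 423.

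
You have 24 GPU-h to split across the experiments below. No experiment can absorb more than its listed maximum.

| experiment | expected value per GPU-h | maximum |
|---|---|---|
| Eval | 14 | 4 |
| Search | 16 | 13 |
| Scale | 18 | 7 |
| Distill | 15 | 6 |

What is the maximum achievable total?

Order the experiments by expected value per GPU-h: Scale 18 > Search 16 > Distill 15 > Eval 14.
Give Scale 7 to hit its cap of 7 ; 17 left.
Search: +13 to 13 (cap) ; 4 left.
Distill: +4 (room for 6) → 4. Pool exhausted.
Total = 16×13 + 18×7 + 15×4 = 394.

394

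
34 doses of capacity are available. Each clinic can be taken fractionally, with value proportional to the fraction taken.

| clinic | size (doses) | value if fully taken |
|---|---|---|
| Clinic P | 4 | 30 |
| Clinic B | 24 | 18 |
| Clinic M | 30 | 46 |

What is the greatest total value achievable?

Rank by value-to-size ratio: Clinic P 30/4≈7.5, Clinic M 46/30≈1.53, Clinic B 18/24≈0.75.
All 4 doses of Clinic P fit (value 30) → 30 remain.
All 30 doses of Clinic M fit (value 46) → 0 remain.
Total value = 76.

76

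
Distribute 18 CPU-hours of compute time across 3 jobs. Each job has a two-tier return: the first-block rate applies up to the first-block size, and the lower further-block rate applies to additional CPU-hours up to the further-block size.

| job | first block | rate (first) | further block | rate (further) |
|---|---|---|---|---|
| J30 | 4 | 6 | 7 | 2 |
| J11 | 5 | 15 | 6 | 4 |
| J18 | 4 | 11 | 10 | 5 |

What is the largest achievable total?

Treat each block as its own option and order by rate: J11/tier1 15 > J18/tier1 11 > J30/tier1 6 > J18/tier2 5 > J11/tier2 4 > J30/tier2 2.
J11 tier1 at 15: fill all 5 → 13 left.
J18/tier1 (11): +4 → 9 left.
J30 tier1 at 6: fill all 4 → 5 left.
J18/tier2: +5 of 10 at 5; pool empty.
Total = 15×5 + 11×4 + 6×4 + 5×5 = 168.

168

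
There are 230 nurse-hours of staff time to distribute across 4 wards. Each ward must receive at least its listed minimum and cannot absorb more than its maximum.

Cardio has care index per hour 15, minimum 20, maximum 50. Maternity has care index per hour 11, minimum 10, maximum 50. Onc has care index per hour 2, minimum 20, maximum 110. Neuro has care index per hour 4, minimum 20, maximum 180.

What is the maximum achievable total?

Meeting every minimum uses 20+10+20+20 = 70 nurse-hours, leaving 160.
Highest care index per hour first: Cardio 15 > Maternity 11 > Neuro 4 > Onc 2.
Cardio: +30 to 50 (cap) ; 130 left.
Give Maternity 40 more to hit its cap of 50 ; 90 left.
Neuro: +90 (room for 160) → 110. Pool exhausted.
Total = 15×50 + 11×50 + 2×20 + 4×110 = 1780.

1780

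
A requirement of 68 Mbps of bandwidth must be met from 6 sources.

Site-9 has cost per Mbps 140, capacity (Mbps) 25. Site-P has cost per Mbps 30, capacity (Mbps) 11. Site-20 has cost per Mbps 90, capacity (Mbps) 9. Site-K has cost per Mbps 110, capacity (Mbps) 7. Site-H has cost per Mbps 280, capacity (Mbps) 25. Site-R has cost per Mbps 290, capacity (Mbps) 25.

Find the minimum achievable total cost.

9890

Use sources in increasing cost order.
Site-P at 30: take all 11 Mbps ; 57 still needed.
Take 9 from Site-20 at 90 ; need 48 more.
Site-K (110): use full 7 ; 41 Mbps to go.
Site-9 (140): use full 25 ; 16 Mbps to go.
Take 16 from Site-H at 280 to finish.
Site-R: unused.
Cost = 11×30 + 9×90 + 7×110 + 25×140 + 16×280 = 9890.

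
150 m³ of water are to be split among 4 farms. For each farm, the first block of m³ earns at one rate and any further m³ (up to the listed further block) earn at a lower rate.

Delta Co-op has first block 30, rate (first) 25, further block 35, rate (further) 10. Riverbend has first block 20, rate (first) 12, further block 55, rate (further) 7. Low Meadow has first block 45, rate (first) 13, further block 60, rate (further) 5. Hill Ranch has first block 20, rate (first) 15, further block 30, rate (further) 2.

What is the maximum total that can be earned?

Rank every tier by rate: Delta Co-op/T1 25 > Hill Ranch/T1 15 > Low Meadow/T1 13 > Riverbend/T1 12 > Delta Co-op/T2 10 > Riverbend/T2 7 > Low Meadow/T2 5 > Hill Ranch/T2 2.
Delta Co-op T1 at 25: fill all 30 ; 120 left.
Hill Ranch/T1 (15): +20 ; 100 left.
Low Meadow T1 at 13: fill all 45 ; 55 left.
Riverbend T1 at 12: fill all 20 ; 35 left.
Delta Co-op T2 at 10: fill all 35 ; 0 left.
Total = 25×30 + 15×20 + 13×45 + 12×20 + 10×35 = 2225.

2225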